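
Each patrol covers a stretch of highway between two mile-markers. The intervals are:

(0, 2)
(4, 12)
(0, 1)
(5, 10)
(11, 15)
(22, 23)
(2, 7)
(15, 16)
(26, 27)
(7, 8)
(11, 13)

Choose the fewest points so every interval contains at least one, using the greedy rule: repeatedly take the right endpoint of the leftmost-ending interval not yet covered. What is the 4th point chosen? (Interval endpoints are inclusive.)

Sort by right endpoint; whenever an interval is uncovered, place a point at its right end.
Sorted: [0,1] [0,2] [2,7] [7,8] [5,10] [4,12] [11,13] [11,15] [15,16] [22,23] [26,27]
{[0,1],[0,2]} hit by 1; {[2,7],[7,8],[5,10],[4,12]} hit by 7; {[11,13],[11,15]} hit by 13; {[15,16]} hit by 16; {[22,23]} hit by 23; {[26,27]} hit by 27.
Points: 1, 7, 13, 16, 23, 27 (6 total).

16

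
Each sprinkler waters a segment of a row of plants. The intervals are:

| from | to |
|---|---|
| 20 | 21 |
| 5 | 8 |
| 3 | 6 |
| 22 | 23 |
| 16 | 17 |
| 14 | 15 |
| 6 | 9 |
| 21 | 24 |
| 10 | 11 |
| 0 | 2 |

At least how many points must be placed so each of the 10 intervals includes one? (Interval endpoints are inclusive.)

7

Process intervals by earliest right end; each time one isn't hit yet, stab at its right endpoint.
By right end: [0,2]  [3,6]  [5,8]  [6,9]  [10,11]  [14,15]  [16,17]  [20,21]  [22,23]  [21,24]
[0,2] uncovered → point at 2; [3,6] uncovered → point at 6; [10,11] uncovered → point at 11; [14,15] uncovered → point at 15; [16,17] uncovered → point at 17; [20,21] uncovered → point at 21; [22,23] uncovered → point at 23.
Points: 2, 6, 11, 15, 17, 21, 23 (7 total).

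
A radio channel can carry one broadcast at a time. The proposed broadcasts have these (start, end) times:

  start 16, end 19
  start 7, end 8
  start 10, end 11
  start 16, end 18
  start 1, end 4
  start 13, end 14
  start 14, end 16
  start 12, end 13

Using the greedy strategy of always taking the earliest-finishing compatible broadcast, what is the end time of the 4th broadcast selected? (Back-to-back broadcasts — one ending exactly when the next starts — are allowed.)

13

By end time: (1,4), (7,8), (10,11), (12,13), (13,14), (14,16), (16,18), (16,19).
Pick (1,4); next start ≥ 4 → (7,8); next start ≥ 8 → (10,11); next start ≥ 11 → (12,13); next start ≥ 13 → (13,14); next start ≥ 14 → (14,16); next start ≥ 16 → (16,18).
Selected: (1,4) (7,8) (10,11) (12,13) (13,14) (14,16) (16,18)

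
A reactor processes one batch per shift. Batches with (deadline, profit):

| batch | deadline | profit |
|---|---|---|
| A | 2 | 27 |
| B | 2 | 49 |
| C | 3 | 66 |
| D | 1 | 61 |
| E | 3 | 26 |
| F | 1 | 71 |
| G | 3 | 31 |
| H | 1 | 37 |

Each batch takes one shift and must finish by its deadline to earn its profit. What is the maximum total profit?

Profit order: F=71 C=66 D=61 B=49 H=37 G=31 A=27 E=26
Assign: F→slot 1, C→slot 3, D skipped, B→slot 2, H skipped, G skipped, A skipped, E skipped.
Slots: [1:F] [2:B] [3:C]
Profit = 71 + 49 + 66 = 186

186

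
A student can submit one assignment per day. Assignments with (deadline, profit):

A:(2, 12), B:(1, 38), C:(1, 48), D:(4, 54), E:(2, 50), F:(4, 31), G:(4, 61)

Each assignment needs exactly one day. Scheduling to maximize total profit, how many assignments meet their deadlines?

4

Sort by profit descending; place each in the latest free slot ≤ its deadline.
Profit order: G=61 D=54 E=50 C=48 B=38 F=31 A=12
Assign: G→slot 4, D→slot 3, E→slot 2, C→slot 1, B skipped, F skipped, A skipped.
Slots: [1:C] [2:E] [3:D] [4:G]
4 of 7 scheduled.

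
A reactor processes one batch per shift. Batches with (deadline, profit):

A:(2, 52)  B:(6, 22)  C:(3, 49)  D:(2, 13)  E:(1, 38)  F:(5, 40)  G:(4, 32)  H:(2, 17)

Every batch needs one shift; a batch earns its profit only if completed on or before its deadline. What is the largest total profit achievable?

Sort by profit descending; place each in the latest free slot ≤ its deadline.
Profit order: A=52 C=49 F=40 E=38 G=32 B=22 H=17 D=13
Assign: A→slot 2, C→slot 3, F→slot 5, E→slot 1, G→slot 4, B→slot 6, H skipped, D skipped.
Slots: [1:E] [2:A] [3:C] [4:G] [5:F] [6:B]
Profit = 38 + 52 + 49 + 32 + 40 + 22 = 233

233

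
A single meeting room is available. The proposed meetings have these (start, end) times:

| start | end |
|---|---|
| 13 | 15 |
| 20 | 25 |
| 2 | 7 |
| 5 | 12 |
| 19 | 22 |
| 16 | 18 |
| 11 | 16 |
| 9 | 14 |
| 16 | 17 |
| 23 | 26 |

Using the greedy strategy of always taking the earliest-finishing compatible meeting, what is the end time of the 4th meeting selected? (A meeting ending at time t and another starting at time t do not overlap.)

Order by finish time; keep every interval that doesn't clash with the previous kept one.
Sorted by end: (2,7)  (5,12)  (9,14)  (13,15)  (11,16)  (16,17)  (16,18)  (19,22)  (20,25)  (23,26)
take (2,7); take (9,14); skip (13,15); skip (11,16); take (16,17); skip (16,18); take (19,22); take (23,26).
Selected: (2,7) (9,14) (16,17) (19,22) (23,26)

22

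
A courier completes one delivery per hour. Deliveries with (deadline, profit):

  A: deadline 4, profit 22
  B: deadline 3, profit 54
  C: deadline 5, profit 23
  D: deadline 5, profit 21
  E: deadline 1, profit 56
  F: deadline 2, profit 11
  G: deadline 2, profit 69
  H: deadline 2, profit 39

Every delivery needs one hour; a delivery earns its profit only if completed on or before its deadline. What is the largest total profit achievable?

224

Profit order: G=69 E=56 B=54 H=39 C=23 A=22 D=21 F=11
Assign: G→slot 2, E→slot 1, B→slot 3, H skipped, C→slot 5, A→slot 4, D skipped, F skipped.
Slots: [1:E] [2:G] [3:B] [4:A] [5:C]
Profit = 56 + 69 + 54 + 22 + 23 = 224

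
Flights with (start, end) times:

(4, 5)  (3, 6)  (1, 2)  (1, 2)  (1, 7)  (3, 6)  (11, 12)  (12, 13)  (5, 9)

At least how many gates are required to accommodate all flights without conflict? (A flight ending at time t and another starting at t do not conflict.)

4

Events (time:±→running): 1:+→1 1:+→2 1:+→3 2:-→2 2:-→1 3:+→2 3:+→3 4:+→4 … peak 4.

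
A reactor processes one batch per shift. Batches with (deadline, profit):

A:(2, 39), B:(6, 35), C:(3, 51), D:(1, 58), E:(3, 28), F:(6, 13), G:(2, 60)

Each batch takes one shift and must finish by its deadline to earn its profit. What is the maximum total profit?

217

By profit: G(d2,60), D(d1,58), C(d3,51), A(d2,39), B(d6,35), E(d3,28), F(d6,13)
G→slot 2; D→slot 1; C→slot 3; A skipped; B→slot 6; E skipped; F→slot 5.
Profit = 58 + 60 + 51 + 13 + 35 = 217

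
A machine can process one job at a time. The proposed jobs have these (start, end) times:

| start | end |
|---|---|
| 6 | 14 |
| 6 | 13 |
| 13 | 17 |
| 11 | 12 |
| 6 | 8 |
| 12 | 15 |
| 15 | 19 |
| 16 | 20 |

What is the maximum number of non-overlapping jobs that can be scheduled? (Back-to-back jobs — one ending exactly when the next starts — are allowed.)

4

By end time: (6,8), (11,12), (6,13), (6,14), (12,15), (13,17), (15,19), (16,20).
Pick (6,8); next start ≥ 8 → (11,12); next start ≥ 12 → (12,15); next start ≥ 15 → (15,19).
Selected 4 jobs.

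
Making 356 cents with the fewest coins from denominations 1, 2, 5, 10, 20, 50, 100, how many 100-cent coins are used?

Use the largest denomination that fits, subtract, and repeat.
356 − 3×100→56 − 1×50→6 − 1×5→1 − 1×1→0
Count of 100: 3

3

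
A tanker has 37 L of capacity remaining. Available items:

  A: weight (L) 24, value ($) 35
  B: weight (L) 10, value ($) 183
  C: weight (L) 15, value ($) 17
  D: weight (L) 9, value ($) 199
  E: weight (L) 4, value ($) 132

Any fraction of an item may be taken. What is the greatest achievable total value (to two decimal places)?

534.42

Ratios (sorted): E 33.00, D 22.11, B 18.30, A 1.46, C 1.13
take E (4 @ 132); take D (9 @ 199); take B (10 @ 183); take 14/24 of A → 20.42. Capacity used 37/37.
Total value = 534.42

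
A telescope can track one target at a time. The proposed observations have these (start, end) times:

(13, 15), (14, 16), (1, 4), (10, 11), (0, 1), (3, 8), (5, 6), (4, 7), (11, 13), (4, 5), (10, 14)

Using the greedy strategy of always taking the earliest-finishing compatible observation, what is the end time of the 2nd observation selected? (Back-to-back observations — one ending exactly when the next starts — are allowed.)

4

Sorted by end: (0,1)  (1,4)  (4,5)  (5,6)  (4,7)  (3,8)  (10,11)  (11,13)  (10,14)  (13,15)  (14,16)
take (0,1); take (1,4); take (4,5); take (5,6); skip (3,8); take (10,11); take (11,13); skip (10,14); take (13,15); skip (14,16).
Selected: (0,1) (1,4) (4,5) (5,6) (10,11) (11,13) (13,15)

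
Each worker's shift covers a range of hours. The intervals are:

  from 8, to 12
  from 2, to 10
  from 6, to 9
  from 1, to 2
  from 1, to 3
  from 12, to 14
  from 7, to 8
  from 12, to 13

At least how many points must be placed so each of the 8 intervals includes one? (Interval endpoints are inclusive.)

3

Process intervals by earliest right end; each time one isn't hit yet, stab at its right endpoint.
Sorted: [1,2] [1,3] [7,8] [6,9] [2,10] [8,12] [12,13] [12,14]
{[1,2],[1,3]} hit by 2; {[7,8],[6,9],[2,10],[8,12]} hit by 8; {[12,13],[12,14]} hit by 13.
Points: 2, 8, 13 (3 total).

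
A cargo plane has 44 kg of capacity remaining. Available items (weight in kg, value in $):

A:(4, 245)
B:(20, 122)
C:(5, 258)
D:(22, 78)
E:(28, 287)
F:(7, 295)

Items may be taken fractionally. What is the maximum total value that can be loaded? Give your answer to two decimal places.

1085.00

Order: A (245/4=61.25) > C (258/5=51.60) > F (295/7=42.14) > E (287/28=10.25) > B (122/20=6.10) > D (78/22=3.55)
Fill: take A (4 @ 245) → take C (5 @ 258) → take F (7 @ 295) → take E (28 @ 287); 44/44 used.
Total value = 1085.00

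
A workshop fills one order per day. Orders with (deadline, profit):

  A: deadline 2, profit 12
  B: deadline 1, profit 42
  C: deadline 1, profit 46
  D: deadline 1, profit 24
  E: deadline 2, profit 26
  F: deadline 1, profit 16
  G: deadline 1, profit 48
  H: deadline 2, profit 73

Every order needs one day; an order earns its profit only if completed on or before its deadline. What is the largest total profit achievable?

121

Take jobs in profit order; each goes to the latest open slot no later than its deadline.
By profit: H(d2,73), G(d1,48), C(d1,46), B(d1,42), E(d2,26), D(d1,24), F(d1,16), A(d2,12)
H→slot 2; G→slot 1; C skipped; B skipped; E skipped; D skipped; F skipped; A skipped.
Profit = 48 + 73 = 121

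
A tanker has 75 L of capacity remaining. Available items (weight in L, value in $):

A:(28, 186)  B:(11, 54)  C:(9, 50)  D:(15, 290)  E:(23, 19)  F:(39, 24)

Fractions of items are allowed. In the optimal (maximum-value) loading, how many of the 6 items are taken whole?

Ratios (sorted): D 19.33, A 6.64, C 5.56, B 4.91, E 0.83, F 0.62
take D (15 @ 290); take A (28 @ 186); take C (9 @ 50); take B (11 @ 54); take 12/23 of E → 9.91. Capacity used 75/75.
4 item(s) taken whole; one partial (take 12/23 of E).

4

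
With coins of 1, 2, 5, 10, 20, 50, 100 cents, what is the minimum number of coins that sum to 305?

Greedy: take as many of the largest coin as possible, then repeat with the remainder.
305 − 3×100→5 − 1×5→0
Total coins = 3 + 1 = 4

4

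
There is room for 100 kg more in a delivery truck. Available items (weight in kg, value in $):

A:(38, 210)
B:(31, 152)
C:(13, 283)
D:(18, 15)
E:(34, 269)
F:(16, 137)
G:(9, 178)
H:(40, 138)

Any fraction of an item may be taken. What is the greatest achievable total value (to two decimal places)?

1021.74

Greedy by value/weight ratio, highest first.
Order: C (283/13=21.77) > G (178/9=19.78) > F (137/16=8.56) > E (269/34=7.91) > A (210/38=5.53) > B (152/31=4.90) > H (138/40=3.45) > D (15/18=0.83)
Fill: take C (13 @ 283) → take G (9 @ 178) → take F (16 @ 137) → take E (34 @ 269) → take 28/38 of A → 154.74; 100/100 used.
Total value = 1021.74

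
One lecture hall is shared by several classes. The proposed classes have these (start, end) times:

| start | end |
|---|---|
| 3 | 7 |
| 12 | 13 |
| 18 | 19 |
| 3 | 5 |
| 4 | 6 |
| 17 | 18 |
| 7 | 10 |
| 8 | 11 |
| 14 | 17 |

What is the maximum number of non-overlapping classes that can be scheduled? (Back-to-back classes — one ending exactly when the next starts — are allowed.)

Greedy by earliest finish: after sorting by end time, pick each interval compatible with the last pick.
By end time: (3,5), (4,6), (3,7), (7,10), (8,11), (12,13), (14,17), (17,18), (18,19).
Pick (3,5); next start ≥ 5 → (7,10); next start ≥ 10 → (12,13); next start ≥ 13 → (14,17); next start ≥ 17 → (17,18); next start ≥ 18 → (18,19).
Selected 6 classes.

6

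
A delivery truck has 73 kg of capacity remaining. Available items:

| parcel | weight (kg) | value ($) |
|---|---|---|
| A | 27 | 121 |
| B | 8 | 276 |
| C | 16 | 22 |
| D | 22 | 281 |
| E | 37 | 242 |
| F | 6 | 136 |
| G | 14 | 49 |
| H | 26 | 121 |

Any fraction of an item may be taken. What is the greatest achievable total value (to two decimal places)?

Sort by value per unit weight and fill in that order.
Ratios (sorted): B 34.50, F 22.67, D 12.77, E 6.54, H 4.65, A 4.48, G 3.50, C 1.38
take B (8 @ 276); take F (6 @ 136); take D (22 @ 281); take E (37 @ 242). Capacity used 73/73.
Total value = 935.00

935.00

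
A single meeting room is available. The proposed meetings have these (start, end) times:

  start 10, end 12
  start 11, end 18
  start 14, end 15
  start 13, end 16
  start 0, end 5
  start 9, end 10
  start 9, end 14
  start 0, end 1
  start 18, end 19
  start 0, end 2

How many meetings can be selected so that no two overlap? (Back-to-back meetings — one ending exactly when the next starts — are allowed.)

Greedy by earliest finish: after sorting by end time, pick each interval compatible with the last pick.
Sorted by end: (0,1)  (0,2)  (0,5)  (9,10)  (10,12)  (9,14)  (14,15)  (13,16)  (11,18)  (18,19)
take (0,1); skip (0,2); take (9,10); take (10,12); skip (9,14); take (14,15); take (18,19).
Selected 5 meetings.

5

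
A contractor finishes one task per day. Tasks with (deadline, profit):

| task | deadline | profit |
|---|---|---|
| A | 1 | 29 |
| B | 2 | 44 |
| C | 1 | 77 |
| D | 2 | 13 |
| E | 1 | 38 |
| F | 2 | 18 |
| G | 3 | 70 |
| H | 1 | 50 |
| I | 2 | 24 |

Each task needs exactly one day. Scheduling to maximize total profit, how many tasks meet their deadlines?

3

Take jobs in profit order; each goes to the latest open slot no later than its deadline.
By profit: C(d1,77), G(d3,70), H(d1,50), B(d2,44), E(d1,38), A(d1,29), I(d2,24), F(d2,18), D(d2,13)
C→slot 1; G→slot 3; H skipped; B→slot 2; E skipped; A skipped; I skipped; F skipped; D skipped.
3 of 9 scheduled.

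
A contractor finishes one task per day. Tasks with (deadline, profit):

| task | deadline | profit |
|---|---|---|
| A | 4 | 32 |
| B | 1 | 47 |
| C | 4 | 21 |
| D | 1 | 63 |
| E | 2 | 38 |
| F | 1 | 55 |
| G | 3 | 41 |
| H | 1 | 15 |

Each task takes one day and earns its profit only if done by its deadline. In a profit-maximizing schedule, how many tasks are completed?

Sort by profit descending; place each in the latest free slot ≤ its deadline.
By profit: D(d1,63), F(d1,55), B(d1,47), G(d3,41), E(d2,38), A(d4,32), C(d4,21), H(d1,15)
D→slot 1; F skipped; B skipped; G→slot 3; E→slot 2; A→slot 4; C skipped; H skipped.
4 of 8 scheduled.

4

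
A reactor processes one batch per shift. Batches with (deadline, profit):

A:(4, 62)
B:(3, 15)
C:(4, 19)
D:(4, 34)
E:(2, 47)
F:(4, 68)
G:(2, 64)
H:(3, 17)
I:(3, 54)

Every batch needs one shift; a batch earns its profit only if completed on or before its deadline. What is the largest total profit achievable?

Take jobs in profit order; each goes to the latest open slot no later than its deadline.
By profit: F(d4,68), G(d2,64), A(d4,62), I(d3,54), E(d2,47), D(d4,34), C(d4,19), H(d3,17), B(d3,15)
F→slot 4; G→slot 2; A→slot 3; I→slot 1; E skipped; D skipped; C skipped; H skipped; B skipped.
Profit = 54 + 64 + 62 + 68 = 248

248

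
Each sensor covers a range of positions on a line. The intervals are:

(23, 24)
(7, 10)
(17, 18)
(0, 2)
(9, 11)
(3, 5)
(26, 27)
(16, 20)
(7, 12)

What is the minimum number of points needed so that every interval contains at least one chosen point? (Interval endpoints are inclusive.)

Sorted: [0,2] [3,5] [7,10] [9,11] [7,12] [17,18] [16,20] [23,24] [26,27]
{[0,2]} hit by 2; {[3,5]} hit by 5; {[7,10],[9,11],[7,12]} hit by 10; {[17,18],[16,20]} hit by 18; {[23,24]} hit by 24; {[26,27]} hit by 27.
Points: 2, 5, 10, 18, 24, 27 (6 total).

6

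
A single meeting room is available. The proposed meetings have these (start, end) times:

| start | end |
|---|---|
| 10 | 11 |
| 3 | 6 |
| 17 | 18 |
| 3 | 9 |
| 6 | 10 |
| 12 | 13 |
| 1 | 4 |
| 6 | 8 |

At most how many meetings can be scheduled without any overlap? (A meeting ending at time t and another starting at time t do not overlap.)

5

Sort by end time and greedily take each interval whose start is ≥ the last chosen end.
By end time: (1,4), (3,6), (6,8), (3,9), (6,10), (10,11), (12,13), (17,18).
Pick (1,4); next start ≥ 4 → (6,8); next start ≥ 8 → (10,11); next start ≥ 11 → (12,13); next start ≥ 13 → (17,18).
Selected 5 meetings.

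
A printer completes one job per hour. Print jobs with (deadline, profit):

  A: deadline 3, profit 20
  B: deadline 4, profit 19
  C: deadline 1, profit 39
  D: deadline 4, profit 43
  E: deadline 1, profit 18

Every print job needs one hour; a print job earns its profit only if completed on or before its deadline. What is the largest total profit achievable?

Take jobs in profit order; each goes to the latest open slot no later than its deadline.
Profit order: D=43 C=39 A=20 B=19 E=18
Assign: D→slot 4, C→slot 1, A→slot 3, B→slot 2, E skipped.
Slots: [1:C] [2:B] [3:A] [4:D]
Profit = 39 + 19 + 20 + 43 = 121

121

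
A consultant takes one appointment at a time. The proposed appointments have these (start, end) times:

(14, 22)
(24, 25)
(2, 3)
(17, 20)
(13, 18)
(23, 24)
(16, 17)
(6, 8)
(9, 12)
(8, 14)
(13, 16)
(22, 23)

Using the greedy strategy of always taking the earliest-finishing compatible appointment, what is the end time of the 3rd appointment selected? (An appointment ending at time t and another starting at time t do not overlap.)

Order by finish time; keep every interval that doesn't clash with the previous kept one.
Sorted by end: (2,3)  (6,8)  (9,12)  (8,14)  (13,16)  (16,17)  (13,18)  (17,20)  (14,22)  (22,23)  (23,24)  (24,25)
take (2,3); take (6,8); take (9,12); take (13,16); take (16,17); skip (13,18); take (17,20); take (22,23); take (23,24); take (24,25).
Selected: (2,3) (6,8) (9,12) (13,16) (16,17) (17,20) (22,23) (23,24) (24,25)

12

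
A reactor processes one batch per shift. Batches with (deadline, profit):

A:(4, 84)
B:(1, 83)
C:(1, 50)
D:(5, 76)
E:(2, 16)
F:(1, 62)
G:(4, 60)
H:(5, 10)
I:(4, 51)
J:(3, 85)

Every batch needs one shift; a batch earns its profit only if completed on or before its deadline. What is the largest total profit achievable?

Sort by profit descending; place each in the latest free slot ≤ its deadline.
By profit: J(d3,85), A(d4,84), B(d1,83), D(d5,76), F(d1,62), G(d4,60), I(d4,51), C(d1,50), E(d2,16), H(d5,10)
J→slot 3; A→slot 4; B→slot 1; D→slot 5; F skipped; G→slot 2; I skipped; C skipped; E skipped; H skipped.
Profit = 83 + 60 + 85 + 84 + 76 = 388

388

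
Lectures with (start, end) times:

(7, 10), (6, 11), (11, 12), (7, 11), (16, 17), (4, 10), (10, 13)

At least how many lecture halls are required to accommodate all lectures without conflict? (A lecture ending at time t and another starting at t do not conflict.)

4

Count concurrent intervals with a sweep; the peak is the room count.
Events (time:±→running): 4:+→1 6:+→2 7:+→3 7:+→4 … peak 4.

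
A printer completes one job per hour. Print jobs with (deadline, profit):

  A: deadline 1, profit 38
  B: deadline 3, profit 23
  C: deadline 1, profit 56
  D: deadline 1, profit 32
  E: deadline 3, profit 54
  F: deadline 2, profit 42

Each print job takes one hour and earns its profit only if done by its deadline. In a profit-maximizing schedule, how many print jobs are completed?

Take jobs in profit order; each goes to the latest open slot no later than its deadline.
Profit order: C=56 E=54 F=42 A=38 D=32 B=23
Assign: C→slot 1, E→slot 3, F→slot 2, A skipped, D skipped, B skipped.
Slots: [1:C] [2:F] [3:E]
3 of 6 scheduled.

3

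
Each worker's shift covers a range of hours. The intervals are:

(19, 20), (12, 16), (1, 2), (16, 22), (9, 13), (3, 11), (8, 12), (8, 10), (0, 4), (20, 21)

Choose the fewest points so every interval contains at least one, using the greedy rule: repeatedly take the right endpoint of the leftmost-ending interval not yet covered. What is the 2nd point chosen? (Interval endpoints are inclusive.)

Sort by right endpoint; whenever an interval is uncovered, place a point at its right end.
By right end: [1,2]  [0,4]  [8,10]  [3,11]  [8,12]  [9,13]  [12,16]  [19,20]  [20,21]  [16,22]
[1,2] uncovered → point at 2; [8,10] uncovered → point at 10; [12,16] uncovered → point at 16; [19,20] uncovered → point at 20.
Points: 2, 10, 16, 20 (4 total).

10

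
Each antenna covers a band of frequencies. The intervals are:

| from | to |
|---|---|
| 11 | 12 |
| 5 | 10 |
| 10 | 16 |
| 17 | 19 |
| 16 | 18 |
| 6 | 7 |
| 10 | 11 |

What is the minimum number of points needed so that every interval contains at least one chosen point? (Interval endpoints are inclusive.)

3

By right end: [6,7]  [5,10]  [10,11]  [11,12]  [10,16]  [16,18]  [17,19]
[6,7] uncovered → point at 7; [10,11] uncovered → point at 11; [16,18] uncovered → point at 18.
Points: 7, 11, 18 (3 total).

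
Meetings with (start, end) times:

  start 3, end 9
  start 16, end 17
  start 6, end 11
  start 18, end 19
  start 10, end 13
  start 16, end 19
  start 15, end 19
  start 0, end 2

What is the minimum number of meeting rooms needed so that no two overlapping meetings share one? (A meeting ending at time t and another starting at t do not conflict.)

Events (time:±→running): 0:+→1 2:-→0 3:+→1 6:+→2 9:-→1 10:+→2 11:-→1 13:-→0 15:+→1 16:+→2 16:+→3 … peak 3.

3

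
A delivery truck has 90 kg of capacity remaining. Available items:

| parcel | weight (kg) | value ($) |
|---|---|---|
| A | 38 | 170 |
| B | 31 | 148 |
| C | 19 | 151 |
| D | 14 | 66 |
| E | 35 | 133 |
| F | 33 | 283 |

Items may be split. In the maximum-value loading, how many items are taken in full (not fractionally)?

3

Sort by value per unit weight and fill in that order.
Order: F (283/33=8.58) > C (151/19=7.95) > B (148/31=4.77) > D (66/14=4.71) > A (170/38=4.47) > E (133/35=3.80)
Fill: take F (33 @ 283) → take C (19 @ 151) → take B (31 @ 148) → take 7/14 of D → 33.00; 90/90 used.
3 item(s) taken whole; one partial (take 7/14 of D).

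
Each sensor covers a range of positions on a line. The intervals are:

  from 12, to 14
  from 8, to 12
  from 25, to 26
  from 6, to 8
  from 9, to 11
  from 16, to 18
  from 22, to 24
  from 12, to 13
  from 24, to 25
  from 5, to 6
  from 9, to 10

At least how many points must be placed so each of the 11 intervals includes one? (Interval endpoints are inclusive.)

6

By right end: [5,6]  [6,8]  [9,10]  [9,11]  [8,12]  [12,13]  [12,14]  [16,18]  [22,24]  [24,25]  [25,26]
[5,6] uncovered → point at 6; [9,10] uncovered → point at 10; [12,13] uncovered → point at 13; [16,18] uncovered → point at 18; [22,24] uncovered → point at 24; [25,26] uncovered → point at 26.
Points: 6, 10, 13, 18, 24, 26 (6 total).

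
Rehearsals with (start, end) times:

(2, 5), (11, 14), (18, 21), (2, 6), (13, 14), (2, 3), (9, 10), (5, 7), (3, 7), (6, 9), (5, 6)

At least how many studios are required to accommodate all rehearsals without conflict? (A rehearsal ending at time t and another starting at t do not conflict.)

4

The answer is the maximum number of intervals overlapping at any instant.
starts: [2, 2, 2, 3, 5, 5, 6, 9, 11, 13, 18]
ends:   [3, 5, 6, 6, 7, 7, 9, 10, 14, 14, 21]
s2→1 s2→2 s2→3 e3→2 s3→3 e5→2 s5→3 s5→4  — peak 4.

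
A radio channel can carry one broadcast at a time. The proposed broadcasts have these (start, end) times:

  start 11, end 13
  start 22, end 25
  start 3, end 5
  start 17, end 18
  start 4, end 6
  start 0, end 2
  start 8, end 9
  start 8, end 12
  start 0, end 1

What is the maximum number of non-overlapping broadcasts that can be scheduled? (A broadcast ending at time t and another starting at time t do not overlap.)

Sorted by end: (0,1)  (0,2)  (3,5)  (4,6)  (8,9)  (8,12)  (11,13)  (17,18)  (22,25)
take (0,1); skip (0,2); take (3,5); take (8,9); skip (8,12); take (11,13); take (17,18); take (22,25).
Selected 6 broadcasts.

6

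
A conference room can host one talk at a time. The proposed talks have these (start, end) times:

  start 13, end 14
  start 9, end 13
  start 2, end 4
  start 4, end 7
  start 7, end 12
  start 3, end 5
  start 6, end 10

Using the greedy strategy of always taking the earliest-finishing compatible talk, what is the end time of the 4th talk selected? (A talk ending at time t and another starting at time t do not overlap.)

14

Order by finish time; keep every interval that doesn't clash with the previous kept one.
Sorted by end: (2,4)  (3,5)  (4,7)  (6,10)  (7,12)  (9,13)  (13,14)
take (2,4); skip (3,5); take (4,7); take (7,12); take (13,14).
Selected: (2,4) (4,7) (7,12) (13,14)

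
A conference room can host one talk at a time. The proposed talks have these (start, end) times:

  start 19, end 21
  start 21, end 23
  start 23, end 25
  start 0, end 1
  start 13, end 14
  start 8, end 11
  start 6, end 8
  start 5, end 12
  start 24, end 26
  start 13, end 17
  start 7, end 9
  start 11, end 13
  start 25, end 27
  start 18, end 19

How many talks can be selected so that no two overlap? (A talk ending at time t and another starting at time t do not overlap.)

10

Sort by end time and greedily take each interval whose start is ≥ the last chosen end.
By end time: (0,1), (6,8), (7,9), (8,11), (5,12), (11,13), (13,14), (13,17), (18,19), (19,21), (21,23), (23,25), (24,26), (25,27).
Pick (0,1); next start ≥ 1 → (6,8); next start ≥ 8 → (8,11); next start ≥ 11 → (11,13); next start ≥ 13 → (13,14); next start ≥ 14 → (18,19); next start ≥ 19 → (19,21); next start ≥ 21 → (21,23); next start ≥ 23 → (23,25); next start ≥ 25 → (25,27).
Selected 10 talks.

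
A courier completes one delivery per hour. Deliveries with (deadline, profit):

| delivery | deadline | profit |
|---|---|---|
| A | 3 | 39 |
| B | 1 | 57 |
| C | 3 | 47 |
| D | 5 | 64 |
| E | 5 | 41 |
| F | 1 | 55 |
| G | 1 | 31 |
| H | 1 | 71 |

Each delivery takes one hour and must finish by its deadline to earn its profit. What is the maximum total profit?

262

By profit: H(d1,71), D(d5,64), B(d1,57), F(d1,55), C(d3,47), E(d5,41), A(d3,39), G(d1,31)
H→slot 1; D→slot 5; B skipped; F skipped; C→slot 3; E→slot 4; A→slot 2; G skipped.
Profit = 71 + 39 + 47 + 41 + 64 = 262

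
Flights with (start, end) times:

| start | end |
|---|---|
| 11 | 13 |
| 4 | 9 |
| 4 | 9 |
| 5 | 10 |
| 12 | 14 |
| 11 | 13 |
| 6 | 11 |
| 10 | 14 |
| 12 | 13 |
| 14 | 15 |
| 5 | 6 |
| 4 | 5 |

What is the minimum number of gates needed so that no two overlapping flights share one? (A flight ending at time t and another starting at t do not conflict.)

Events (time:±→running): 4:+→1 4:+→2 4:+→3 5:-→2 5:+→3 5:+→4 6:-→3 6:+→4 9:-→3 9:-→2 10:-→1 10:+→2 11:-→1 11:+→2 11:+→3 12:+→4 12:+→5 … peak 5.

5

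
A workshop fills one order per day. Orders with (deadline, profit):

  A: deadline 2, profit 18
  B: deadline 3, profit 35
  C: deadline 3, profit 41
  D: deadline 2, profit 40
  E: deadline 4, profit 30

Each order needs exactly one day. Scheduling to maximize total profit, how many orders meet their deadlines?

Sort by profit descending; place each in the latest free slot ≤ its deadline.
By profit: C(d3,41), D(d2,40), B(d3,35), E(d4,30), A(d2,18)
C→slot 3; D→slot 2; B→slot 1; E→slot 4; A skipped.
4 of 5 scheduled.

4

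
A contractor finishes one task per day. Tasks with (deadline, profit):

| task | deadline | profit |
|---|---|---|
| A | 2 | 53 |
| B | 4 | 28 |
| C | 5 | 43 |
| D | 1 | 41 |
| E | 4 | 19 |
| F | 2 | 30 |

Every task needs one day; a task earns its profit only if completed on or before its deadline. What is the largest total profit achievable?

184

By profit: A(d2,53), C(d5,43), D(d1,41), F(d2,30), B(d4,28), E(d4,19)
A→slot 2; C→slot 5; D→slot 1; F skipped; B→slot 4; E→slot 3.
Profit = 41 + 53 + 19 + 28 + 43 = 184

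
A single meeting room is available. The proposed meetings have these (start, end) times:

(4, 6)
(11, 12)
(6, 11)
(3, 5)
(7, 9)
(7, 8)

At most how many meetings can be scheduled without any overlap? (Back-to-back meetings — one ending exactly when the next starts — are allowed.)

3

By end time: (3,5), (4,6), (7,8), (7,9), (6,11), (11,12).
Pick (3,5); next start ≥ 5 → (7,8); next start ≥ 8 → (11,12).
Selected 3 meetings.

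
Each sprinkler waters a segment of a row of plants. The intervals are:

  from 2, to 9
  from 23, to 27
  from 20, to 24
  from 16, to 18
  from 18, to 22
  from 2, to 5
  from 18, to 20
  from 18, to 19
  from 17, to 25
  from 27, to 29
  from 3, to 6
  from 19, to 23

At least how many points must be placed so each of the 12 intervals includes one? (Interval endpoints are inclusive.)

4

Sort by right endpoint; whenever an interval is uncovered, place a point at its right end.
Sorted: [2,5] [3,6] [2,9] [16,18] [18,19] [18,20] [18,22] [19,23] [20,24] [17,25] [23,27] [27,29]
{[2,5],[3,6],[2,9]} hit by 5; {[16,18],[18,19],[18,20],[18,22]} hit by 18; {[19,23],[20,24],[17,25],[23,27]} hit by 23; {[27,29]} hit by 29.
Points: 5, 18, 23, 29 (4 total).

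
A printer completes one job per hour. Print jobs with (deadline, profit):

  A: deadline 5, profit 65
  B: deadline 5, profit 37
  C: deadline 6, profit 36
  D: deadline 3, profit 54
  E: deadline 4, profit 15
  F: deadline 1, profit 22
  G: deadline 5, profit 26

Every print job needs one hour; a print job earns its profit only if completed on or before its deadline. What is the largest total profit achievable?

240

Profit order: A=65 D=54 B=37 C=36 G=26 F=22 E=15
Assign: A→slot 5, D→slot 3, B→slot 4, C→slot 6, G→slot 2, F→slot 1, E skipped.
Slots: [1:F] [2:G] [3:D] [4:B] [5:A] [6:C]
Profit = 22 + 26 + 54 + 37 + 65 + 36 = 240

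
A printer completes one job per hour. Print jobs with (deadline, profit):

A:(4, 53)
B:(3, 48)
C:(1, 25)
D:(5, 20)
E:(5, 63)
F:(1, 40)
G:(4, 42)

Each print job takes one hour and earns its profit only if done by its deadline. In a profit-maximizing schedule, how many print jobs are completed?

Sort by profit descending; place each in the latest free slot ≤ its deadline.
By profit: E(d5,63), A(d4,53), B(d3,48), G(d4,42), F(d1,40), C(d1,25), D(d5,20)
E→slot 5; A→slot 4; B→slot 3; G→slot 2; F→slot 1; C skipped; D skipped.
5 of 7 scheduled.

5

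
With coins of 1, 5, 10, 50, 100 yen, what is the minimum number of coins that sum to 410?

5

410 = 4×100 + 1×10
Total coins = 4 + 1 = 5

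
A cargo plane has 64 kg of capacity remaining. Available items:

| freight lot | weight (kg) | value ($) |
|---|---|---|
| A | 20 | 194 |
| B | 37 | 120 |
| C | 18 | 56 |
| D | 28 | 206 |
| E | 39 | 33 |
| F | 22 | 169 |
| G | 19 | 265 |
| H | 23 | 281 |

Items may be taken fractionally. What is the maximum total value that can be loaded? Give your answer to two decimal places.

755.36

Greedy by value/weight ratio, highest first.
Order: G (265/19=13.95) > H (281/23=12.22) > A (194/20=9.70) > F (169/22=7.68) > D (206/28=7.36) > B (120/37=3.24) > C (56/18=3.11) > E (33/39=0.85)
Fill: take G (19 @ 265) → take H (23 @ 281) → take A (20 @ 194) → take 2/22 of F → 15.36; 64/64 used.
Total value = 755.36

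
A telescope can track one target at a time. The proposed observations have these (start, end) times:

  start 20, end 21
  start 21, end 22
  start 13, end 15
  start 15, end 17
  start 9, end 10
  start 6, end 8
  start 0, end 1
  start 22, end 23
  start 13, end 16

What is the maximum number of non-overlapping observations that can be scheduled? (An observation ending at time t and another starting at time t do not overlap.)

8

Sorted by end: (0,1)  (6,8)  (9,10)  (13,15)  (13,16)  (15,17)  (20,21)  (21,22)  (22,23)
take (0,1); take (6,8); take (9,10); take (13,15); take (15,17); take (20,21); take (21,22); take (22,23).
Selected 8 observations.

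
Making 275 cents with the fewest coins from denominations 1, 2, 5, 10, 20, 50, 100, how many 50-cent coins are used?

275 − 2×100→75 − 1×50→25 − 1×20→5 − 1×5→0
Count of 50: 1

1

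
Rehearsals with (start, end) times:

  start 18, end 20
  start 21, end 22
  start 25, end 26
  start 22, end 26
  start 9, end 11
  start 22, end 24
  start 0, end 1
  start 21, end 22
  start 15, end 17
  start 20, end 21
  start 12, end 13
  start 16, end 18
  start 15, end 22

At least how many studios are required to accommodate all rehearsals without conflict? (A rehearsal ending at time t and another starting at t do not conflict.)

The answer is the maximum number of intervals overlapping at any instant.
Events (time:±→running): 0:+→1 1:-→0 9:+→1 11:-→0 12:+→1 13:-→0 15:+→1 15:+→2 16:+→3 … peak 3.

3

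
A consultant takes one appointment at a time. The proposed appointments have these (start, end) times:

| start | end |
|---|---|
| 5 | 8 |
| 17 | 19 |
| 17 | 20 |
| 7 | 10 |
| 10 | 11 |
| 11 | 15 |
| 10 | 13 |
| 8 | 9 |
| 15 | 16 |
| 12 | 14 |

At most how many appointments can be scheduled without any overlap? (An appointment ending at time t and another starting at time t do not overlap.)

6

Order by finish time; keep every interval that doesn't clash with the previous kept one.
Sorted by end: (5,8)  (8,9)  (7,10)  (10,11)  (10,13)  (12,14)  (11,15)  (15,16)  (17,19)  (17,20)
take (5,8); take (8,9); take (10,11); skip (10,13); take (12,14); skip (11,15); take (15,16); take (17,19); skip (17,20).
Selected 6 appointments.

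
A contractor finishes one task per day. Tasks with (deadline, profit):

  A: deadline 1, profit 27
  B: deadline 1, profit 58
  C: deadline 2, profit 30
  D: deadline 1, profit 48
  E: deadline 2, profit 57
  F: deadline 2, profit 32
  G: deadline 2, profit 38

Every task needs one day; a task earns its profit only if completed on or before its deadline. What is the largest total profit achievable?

Sort by profit descending; place each in the latest free slot ≤ its deadline.
By profit: B(d1,58), E(d2,57), D(d1,48), G(d2,38), F(d2,32), C(d2,30), A(d1,27)
B→slot 1; E→slot 2; D skipped; G skipped; F skipped; C skipped; A skipped.
Profit = 58 + 57 = 115

115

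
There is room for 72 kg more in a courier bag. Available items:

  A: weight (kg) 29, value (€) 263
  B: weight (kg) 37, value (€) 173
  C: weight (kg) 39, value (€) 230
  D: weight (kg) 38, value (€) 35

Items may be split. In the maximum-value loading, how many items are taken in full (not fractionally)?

2

Order: A (263/29=9.07) > C (230/39=5.90) > B (173/37=4.68) > D (35/38=0.92)
Fill: take A (29 @ 263) → take C (39 @ 230) → take 4/37 of B → 18.70; 72/72 used.
2 item(s) taken whole; one partial (take 4/37 of B).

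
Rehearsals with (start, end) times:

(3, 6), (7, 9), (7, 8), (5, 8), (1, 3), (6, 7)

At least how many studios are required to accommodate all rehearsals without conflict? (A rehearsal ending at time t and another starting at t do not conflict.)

Events (time:±→running): 1:+→1 3:-→0 3:+→1 5:+→2 6:-→1 6:+→2 7:-→1 7:+→2 7:+→3 … peak 3.

3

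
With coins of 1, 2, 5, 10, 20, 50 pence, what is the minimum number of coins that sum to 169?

169 − 3×50→19 − 1×10→9 − 1×5→4 − 2×2→0
Total coins = 3 + 1 + 1 + 2 = 7

7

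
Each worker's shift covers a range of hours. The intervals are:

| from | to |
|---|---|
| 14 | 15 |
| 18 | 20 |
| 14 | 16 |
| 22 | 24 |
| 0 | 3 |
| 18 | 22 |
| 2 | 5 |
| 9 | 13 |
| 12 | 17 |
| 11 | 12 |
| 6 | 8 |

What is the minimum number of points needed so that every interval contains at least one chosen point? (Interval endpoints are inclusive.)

6

Sorted: [0,3] [2,5] [6,8] [11,12] [9,13] [14,15] [14,16] [12,17] [18,20] [18,22] [22,24]
{[0,3],[2,5]} hit by 3; {[6,8]} hit by 8; {[11,12],[9,13]} hit by 12; {[14,15],[14,16],[12,17]} hit by 15; {[18,20],[18,22]} hit by 20; {[22,24]} hit by 24.
Points: 3, 8, 12, 15, 20, 24 (6 total).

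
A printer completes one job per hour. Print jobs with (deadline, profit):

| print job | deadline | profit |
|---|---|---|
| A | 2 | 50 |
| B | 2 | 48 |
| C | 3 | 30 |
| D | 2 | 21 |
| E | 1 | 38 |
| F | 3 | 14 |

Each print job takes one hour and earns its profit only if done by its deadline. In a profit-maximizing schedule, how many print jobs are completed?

Sort by profit descending; place each in the latest free slot ≤ its deadline.
Profit order: A=50 B=48 E=38 C=30 D=21 F=14
Assign: A→slot 2, B→slot 1, E skipped, C→slot 3, D skipped, F skipped.
Slots: [1:B] [2:A] [3:C]
3 of 6 scheduled.

3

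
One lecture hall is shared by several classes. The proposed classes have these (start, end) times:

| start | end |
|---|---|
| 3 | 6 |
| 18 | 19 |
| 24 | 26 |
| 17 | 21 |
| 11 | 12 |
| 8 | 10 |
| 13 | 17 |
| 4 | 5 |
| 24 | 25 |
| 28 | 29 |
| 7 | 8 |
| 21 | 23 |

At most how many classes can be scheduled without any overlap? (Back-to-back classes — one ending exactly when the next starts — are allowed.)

9

Sort by end time and greedily take each interval whose start is ≥ the last chosen end.
By end time: (4,5), (3,6), (7,8), (8,10), (11,12), (13,17), (18,19), (17,21), (21,23), (24,25), (24,26), (28,29).
Pick (4,5); next start ≥ 5 → (7,8); next start ≥ 8 → (8,10); next start ≥ 10 → (11,12); next start ≥ 12 → (13,17); next start ≥ 17 → (18,19); next start ≥ 19 → (21,23); next start ≥ 23 → (24,25); next start ≥ 25 → (28,29).
Selected 9 classes.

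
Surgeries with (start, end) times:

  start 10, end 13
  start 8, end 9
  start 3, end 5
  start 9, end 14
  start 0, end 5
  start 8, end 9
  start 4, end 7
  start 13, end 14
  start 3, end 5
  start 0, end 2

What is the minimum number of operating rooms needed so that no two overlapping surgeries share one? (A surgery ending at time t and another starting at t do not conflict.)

starts: [0, 0, 3, 3, 4, 8, 8, 9, 10, 13]
ends:   [2, 5, 5, 5, 7, 9, 9, 13, 14, 14]
s0→1 s0→2 e2→1 s3→2 s3→3 s4→4  — peak 4.

4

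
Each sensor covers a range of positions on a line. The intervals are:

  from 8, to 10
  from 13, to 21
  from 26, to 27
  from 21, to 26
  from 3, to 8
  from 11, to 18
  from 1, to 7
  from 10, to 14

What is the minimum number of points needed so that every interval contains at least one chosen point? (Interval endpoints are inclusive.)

4

Sort by right endpoint; whenever an interval is uncovered, place a point at its right end.
Sorted: [1,7] [3,8] [8,10] [10,14] [11,18] [13,21] [21,26] [26,27]
{[1,7],[3,8]} hit by 7; {[8,10],[10,14]} hit by 10; {[11,18],[13,21]} hit by 18; {[21,26],[26,27]} hit by 26.
Points: 7, 10, 18, 26 (4 total).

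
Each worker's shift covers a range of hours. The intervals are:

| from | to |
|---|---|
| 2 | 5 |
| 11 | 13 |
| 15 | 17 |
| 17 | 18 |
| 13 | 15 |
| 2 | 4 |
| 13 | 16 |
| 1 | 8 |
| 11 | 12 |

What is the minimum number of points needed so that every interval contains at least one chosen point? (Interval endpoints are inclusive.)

By right end: [2,4]  [2,5]  [1,8]  [11,12]  [11,13]  [13,15]  [13,16]  [15,17]  [17,18]
[2,4] uncovered → point at 4; [11,12] uncovered → point at 12; [13,15] uncovered → point at 15; [17,18] uncovered → point at 18.
Points: 4, 12, 15, 18 (4 total).

4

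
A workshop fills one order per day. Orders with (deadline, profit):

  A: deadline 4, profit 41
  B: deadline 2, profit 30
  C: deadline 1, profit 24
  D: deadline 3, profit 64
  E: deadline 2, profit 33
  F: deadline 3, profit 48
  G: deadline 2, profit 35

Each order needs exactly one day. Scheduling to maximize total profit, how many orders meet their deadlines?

4

Sort by profit descending; place each in the latest free slot ≤ its deadline.
By profit: D(d3,64), F(d3,48), A(d4,41), G(d2,35), E(d2,33), B(d2,30), C(d1,24)
D→slot 3; F→slot 2; A→slot 4; G→slot 1; E skipped; B skipped; C skipped.
4 of 7 scheduled.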